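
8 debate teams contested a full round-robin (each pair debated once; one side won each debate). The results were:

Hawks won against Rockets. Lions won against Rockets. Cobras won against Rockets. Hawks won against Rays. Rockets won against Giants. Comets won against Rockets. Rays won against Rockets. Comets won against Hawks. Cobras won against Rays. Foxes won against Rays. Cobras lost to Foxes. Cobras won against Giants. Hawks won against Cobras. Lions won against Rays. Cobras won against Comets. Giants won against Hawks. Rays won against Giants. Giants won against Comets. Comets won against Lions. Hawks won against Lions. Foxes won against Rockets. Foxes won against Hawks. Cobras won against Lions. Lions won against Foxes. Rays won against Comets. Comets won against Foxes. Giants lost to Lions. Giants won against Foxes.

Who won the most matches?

Win totals: Rockets 1, Comets 4, Lions 4, Rays 3, Giants 3, Cobras 5, Foxes 4, Hawks 4.
Cobras leads with 5 wins (next highest: 4).

Cobras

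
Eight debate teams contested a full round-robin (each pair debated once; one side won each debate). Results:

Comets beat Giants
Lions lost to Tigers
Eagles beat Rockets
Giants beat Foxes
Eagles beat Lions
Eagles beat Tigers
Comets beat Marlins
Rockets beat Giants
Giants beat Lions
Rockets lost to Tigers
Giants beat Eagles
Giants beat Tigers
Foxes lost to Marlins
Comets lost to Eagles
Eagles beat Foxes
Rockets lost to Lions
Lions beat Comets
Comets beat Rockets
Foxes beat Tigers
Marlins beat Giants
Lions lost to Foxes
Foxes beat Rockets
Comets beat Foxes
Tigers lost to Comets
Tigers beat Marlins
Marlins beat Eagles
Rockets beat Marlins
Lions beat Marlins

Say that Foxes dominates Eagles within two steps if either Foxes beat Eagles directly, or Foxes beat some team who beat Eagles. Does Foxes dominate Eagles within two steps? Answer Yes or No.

Foxes did not beat Eagles directly.
Foxes beat Rockets, Lions, Tigers, but each of them lost to Eagles. No two-step path.

No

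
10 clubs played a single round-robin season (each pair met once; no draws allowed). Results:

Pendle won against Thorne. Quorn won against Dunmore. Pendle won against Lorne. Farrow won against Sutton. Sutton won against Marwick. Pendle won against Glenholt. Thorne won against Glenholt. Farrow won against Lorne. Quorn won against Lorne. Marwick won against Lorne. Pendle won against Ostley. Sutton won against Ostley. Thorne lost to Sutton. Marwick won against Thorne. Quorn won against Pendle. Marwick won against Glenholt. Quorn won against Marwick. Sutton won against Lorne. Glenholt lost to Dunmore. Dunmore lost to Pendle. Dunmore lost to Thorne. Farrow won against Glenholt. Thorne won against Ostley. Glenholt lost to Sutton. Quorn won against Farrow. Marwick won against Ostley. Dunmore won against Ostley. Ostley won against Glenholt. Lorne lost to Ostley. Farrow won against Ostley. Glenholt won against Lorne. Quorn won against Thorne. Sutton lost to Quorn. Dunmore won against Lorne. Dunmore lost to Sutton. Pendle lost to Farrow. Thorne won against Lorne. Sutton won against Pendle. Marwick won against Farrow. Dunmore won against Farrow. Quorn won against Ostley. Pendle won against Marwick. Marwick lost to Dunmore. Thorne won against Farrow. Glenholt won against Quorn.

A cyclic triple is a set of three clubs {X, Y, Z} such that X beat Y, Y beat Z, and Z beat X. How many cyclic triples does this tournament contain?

Win totals: Glenholt 2, Ostley 2, Quorn 8, Lorne 0, Thorne 5, Pendle 6, Farrow 5, Marwick 5, Dunmore 5, Sutton 7.
A club with w wins dominates both others in C(w,2) triples; summing gives 1 + 1 + 28 + 0 + 10 + 15 + 10 + 10 + 10 + 21 = 106 transitive triples.
Total triples C(10,3) = 120, so cyclic triples = 120 − 106 = 14.

14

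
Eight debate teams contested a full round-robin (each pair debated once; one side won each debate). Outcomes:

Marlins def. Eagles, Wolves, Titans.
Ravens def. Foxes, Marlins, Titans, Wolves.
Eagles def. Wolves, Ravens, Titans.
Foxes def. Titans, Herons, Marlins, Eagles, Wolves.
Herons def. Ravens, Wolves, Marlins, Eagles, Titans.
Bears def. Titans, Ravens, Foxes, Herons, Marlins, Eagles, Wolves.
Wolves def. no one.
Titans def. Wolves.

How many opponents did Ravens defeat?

4

Ravens' results: beat Foxes, Marlins, Titans, Wolves; lost to Herons, Bears, Eagles.
That is 4 wins.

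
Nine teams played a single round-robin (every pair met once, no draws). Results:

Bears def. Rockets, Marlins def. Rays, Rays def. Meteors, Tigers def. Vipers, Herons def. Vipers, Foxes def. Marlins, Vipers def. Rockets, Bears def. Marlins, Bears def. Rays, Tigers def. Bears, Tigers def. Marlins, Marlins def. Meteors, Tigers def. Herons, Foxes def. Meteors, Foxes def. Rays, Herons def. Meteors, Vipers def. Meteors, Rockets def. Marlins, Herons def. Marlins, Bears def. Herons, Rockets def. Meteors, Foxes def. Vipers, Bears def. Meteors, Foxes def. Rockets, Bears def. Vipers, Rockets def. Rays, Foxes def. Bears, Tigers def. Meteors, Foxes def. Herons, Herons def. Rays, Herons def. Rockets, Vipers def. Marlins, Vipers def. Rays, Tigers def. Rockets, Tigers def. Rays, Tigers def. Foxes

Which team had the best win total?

Tigers

Win totals: Rays 1, Marlins 2, Bears 6, Herons 5, Rockets 3, Vipers 4, Tigers 8, Foxes 7, Meteors 0.
Tigers leads with 8 wins (next highest: 7).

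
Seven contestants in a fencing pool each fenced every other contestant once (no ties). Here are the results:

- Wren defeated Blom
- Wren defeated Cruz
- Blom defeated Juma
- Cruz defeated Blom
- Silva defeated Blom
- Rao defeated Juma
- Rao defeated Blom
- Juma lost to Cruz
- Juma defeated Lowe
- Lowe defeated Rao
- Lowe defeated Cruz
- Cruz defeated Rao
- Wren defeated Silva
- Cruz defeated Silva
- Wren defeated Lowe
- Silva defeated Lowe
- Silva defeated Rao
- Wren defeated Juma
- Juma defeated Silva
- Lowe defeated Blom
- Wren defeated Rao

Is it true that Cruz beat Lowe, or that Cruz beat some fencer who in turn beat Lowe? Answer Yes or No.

Yes

Cruz did not beat Lowe directly.
Cruz beat Blom, Juma, Silva, Rao. Of those, Juma beat Lowe.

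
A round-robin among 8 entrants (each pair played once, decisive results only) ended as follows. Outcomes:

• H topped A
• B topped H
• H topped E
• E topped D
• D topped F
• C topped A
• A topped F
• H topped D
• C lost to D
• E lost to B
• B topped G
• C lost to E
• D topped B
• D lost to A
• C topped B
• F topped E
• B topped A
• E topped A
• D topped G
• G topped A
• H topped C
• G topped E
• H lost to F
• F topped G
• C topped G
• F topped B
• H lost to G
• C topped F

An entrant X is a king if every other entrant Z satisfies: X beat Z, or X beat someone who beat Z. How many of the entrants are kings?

A reaches everyone (king).
B reaches everyone (king).
C reaches everyone (king).
D reaches everyone (king).
E cannot reach H in two steps.
F reaches everyone (king).
G cannot reach B in two steps.
H reaches everyone (king).
Kings: A, B, C, D, F, H — 6.

6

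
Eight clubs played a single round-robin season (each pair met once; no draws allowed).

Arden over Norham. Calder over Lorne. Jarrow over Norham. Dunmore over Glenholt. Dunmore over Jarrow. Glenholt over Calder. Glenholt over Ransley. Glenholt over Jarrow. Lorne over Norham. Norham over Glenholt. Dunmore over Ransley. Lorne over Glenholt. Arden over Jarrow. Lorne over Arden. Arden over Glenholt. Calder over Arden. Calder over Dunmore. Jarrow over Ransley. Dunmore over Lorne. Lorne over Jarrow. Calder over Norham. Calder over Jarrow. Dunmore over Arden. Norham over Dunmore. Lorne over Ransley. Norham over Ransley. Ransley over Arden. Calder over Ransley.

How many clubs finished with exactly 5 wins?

2

Win totals: Calder 6, Arden 3, Ransley 1, Jarrow 2, Glenholt 3, Lorne 5, Dunmore 5, Norham 3.
Exactly 5: Lorne, Dunmore — 2 clubs.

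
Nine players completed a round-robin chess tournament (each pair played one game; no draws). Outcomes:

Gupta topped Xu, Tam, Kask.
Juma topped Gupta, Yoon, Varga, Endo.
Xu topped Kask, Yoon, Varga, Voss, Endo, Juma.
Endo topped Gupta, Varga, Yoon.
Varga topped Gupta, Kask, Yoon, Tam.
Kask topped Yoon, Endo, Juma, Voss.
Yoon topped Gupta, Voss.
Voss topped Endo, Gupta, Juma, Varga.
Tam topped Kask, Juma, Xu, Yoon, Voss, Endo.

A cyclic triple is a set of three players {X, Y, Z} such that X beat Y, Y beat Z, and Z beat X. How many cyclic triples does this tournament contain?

23

Win totals: Gupta 3, Tam 6, Xu 6, Endo 3, Kask 4, Voss 4, Varga 4, Yoon 2, Juma 4.
A player with w wins dominates both others in C(w,2) triples; summing gives 3 + 15 + 15 + 3 + 6 + 6 + 6 + 1 + 6 = 61 transitive triples.
Total triples C(9,3) = 84, so cyclic triples = 84 − 61 = 23.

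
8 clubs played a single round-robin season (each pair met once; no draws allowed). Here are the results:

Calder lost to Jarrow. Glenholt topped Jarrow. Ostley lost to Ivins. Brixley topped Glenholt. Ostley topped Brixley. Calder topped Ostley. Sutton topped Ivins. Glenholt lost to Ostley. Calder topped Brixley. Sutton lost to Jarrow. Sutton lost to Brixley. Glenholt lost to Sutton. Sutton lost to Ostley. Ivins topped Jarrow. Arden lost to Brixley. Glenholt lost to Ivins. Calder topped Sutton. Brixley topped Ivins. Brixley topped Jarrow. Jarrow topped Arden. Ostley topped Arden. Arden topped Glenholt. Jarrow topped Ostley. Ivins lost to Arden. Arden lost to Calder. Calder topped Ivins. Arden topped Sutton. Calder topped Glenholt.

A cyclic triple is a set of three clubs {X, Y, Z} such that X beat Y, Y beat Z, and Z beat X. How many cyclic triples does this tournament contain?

Win totals: Sutton 2, Brixley 5, Jarrow 4, Arden 3, Ostley 4, Calder 6, Ivins 3, Glenholt 1.
A club with w wins dominates both others in C(w,2) triples; summing gives 1 + 10 + 6 + 3 + 6 + 15 + 3 + 0 = 44 transitive triples.
Total triples C(8,3) = 56, so cyclic triples = 56 − 44 = 12.

12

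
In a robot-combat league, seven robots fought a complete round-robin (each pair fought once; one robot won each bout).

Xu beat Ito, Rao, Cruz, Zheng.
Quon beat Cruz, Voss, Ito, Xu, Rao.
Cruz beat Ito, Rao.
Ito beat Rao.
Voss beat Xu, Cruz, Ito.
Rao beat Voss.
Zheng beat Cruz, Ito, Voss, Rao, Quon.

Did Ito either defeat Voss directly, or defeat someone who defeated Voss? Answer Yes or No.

Ito did not beat Voss directly.
Ito beat Rao. Of those, Rao beat Voss.

Yes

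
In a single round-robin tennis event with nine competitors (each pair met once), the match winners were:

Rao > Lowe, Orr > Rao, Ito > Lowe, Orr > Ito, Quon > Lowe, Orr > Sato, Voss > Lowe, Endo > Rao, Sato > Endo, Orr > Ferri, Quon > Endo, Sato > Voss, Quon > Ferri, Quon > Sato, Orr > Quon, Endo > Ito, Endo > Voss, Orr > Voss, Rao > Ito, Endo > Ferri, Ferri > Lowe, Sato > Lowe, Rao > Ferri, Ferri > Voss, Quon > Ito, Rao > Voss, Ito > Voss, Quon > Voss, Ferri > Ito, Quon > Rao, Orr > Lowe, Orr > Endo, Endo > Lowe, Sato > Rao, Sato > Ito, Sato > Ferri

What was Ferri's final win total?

Ferri's results: beat Lowe, Voss, Ito; lost to Sato, Orr, Endo, Quon, Rao.
That is 3 wins.

3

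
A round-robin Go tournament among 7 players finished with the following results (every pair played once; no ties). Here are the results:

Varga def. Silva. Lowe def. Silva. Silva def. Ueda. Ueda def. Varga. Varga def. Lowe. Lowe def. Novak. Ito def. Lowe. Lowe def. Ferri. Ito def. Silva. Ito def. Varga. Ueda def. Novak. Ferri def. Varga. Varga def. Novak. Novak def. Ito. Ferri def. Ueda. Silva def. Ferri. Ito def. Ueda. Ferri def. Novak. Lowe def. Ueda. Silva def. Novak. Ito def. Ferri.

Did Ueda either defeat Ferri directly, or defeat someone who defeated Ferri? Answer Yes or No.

No

Ueda did not beat Ferri directly.
Ueda beat Varga, Novak, but each of them lost to Ferri. No two-step path.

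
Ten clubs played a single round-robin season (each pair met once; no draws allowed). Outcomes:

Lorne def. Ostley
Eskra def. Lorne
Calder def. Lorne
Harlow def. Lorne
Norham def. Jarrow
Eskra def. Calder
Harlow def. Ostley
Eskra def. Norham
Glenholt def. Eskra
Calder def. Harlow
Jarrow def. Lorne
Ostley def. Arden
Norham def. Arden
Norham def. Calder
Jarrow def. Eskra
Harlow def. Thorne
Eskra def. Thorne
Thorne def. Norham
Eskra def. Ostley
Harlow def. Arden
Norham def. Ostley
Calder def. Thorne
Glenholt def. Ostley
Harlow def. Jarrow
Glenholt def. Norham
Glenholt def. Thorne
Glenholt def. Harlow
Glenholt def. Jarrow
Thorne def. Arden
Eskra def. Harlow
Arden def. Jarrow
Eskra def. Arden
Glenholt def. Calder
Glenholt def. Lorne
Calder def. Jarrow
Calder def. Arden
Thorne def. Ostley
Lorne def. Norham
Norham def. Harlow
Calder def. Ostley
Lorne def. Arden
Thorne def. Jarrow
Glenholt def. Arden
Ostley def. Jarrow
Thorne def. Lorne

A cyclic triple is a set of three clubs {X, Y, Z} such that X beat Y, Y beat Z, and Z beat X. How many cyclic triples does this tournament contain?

Win totals: Eskra 7, Ostley 2, Lorne 3, Jarrow 2, Calder 6, Glenholt 9, Norham 5, Arden 1, Harlow 5, Thorne 5.
A club with w wins dominates both others in C(w,2) triples; summing gives 21 + 1 + 3 + 1 + 15 + 36 + 10 + 0 + 10 + 10 = 107 transitive triples.
Total triples C(10,3) = 120, so cyclic triples = 120 − 107 = 13.

13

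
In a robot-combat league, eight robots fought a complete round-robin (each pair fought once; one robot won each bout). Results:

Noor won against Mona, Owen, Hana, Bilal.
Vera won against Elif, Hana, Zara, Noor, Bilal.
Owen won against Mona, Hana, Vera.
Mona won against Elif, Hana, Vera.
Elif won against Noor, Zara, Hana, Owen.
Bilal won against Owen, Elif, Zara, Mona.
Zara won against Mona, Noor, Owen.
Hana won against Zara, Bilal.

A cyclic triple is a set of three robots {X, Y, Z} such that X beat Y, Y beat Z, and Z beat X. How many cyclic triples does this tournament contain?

18

Win totals: Bilal 4, Owen 3, Noor 4, Vera 5, Zara 3, Mona 3, Hana 2, Elif 4.
A robot with w wins dominates both others in C(w,2) triples; summing gives 6 + 3 + 6 + 10 + 3 + 3 + 1 + 6 = 38 transitive triples.
Total triples C(8,3) = 56, so cyclic triples = 56 − 38 = 18.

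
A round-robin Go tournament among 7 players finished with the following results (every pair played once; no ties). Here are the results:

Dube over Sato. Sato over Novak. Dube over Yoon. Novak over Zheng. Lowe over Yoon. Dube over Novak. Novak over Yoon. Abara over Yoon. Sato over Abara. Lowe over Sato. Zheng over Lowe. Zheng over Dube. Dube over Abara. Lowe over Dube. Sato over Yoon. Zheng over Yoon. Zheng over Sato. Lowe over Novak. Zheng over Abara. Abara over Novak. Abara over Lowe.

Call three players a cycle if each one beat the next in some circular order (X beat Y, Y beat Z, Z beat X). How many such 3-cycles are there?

6

Win totals: Abara 3, Yoon 0, Lowe 4, Sato 3, Novak 2, Zheng 5, Dube 4.
A player with w wins dominates both others in C(w,2) triples; summing gives 3 + 0 + 6 + 3 + 1 + 10 + 6 = 29 transitive triples.
Total triples C(7,3) = 35, so cyclic triples = 35 − 29 = 6.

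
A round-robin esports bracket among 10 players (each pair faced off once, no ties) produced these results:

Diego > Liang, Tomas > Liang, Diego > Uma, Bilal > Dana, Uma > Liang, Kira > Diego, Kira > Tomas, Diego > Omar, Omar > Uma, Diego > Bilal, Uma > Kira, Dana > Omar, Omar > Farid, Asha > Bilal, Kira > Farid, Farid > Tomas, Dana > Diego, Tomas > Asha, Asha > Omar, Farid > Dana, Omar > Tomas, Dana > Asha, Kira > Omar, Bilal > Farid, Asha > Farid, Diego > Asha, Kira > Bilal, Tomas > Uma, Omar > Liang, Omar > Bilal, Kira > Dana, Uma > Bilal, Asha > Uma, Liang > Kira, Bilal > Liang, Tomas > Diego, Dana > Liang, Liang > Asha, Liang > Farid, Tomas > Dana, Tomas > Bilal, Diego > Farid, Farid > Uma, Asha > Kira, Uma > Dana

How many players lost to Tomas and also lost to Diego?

4

Tomas beat: Uma, Asha, Bilal, Dana, Diego, Liang.
Diego beat: Uma, Asha, Bilal, Omar, Farid, Liang.
Both beat: Uma, Asha, Bilal, Liang — 4.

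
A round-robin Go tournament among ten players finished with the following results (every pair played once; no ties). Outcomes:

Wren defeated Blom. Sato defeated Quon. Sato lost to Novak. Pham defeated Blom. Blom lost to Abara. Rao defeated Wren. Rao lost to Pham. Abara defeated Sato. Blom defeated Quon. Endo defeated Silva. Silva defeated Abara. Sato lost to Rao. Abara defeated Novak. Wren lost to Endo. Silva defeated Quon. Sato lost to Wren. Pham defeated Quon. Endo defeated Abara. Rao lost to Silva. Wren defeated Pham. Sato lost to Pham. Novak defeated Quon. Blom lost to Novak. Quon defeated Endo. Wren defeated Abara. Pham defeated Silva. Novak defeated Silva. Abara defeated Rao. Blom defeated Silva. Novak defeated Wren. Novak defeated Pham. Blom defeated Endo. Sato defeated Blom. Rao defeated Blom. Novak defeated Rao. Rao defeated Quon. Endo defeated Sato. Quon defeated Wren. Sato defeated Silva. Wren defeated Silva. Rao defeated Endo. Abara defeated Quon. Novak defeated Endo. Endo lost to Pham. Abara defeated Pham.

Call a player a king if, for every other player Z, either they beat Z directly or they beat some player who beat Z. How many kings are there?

Rao cannot reach Novak in two steps.
Novak reaches everyone (king).
Blom cannot reach Novak, Pham in two steps.
Abara reaches everyone (king).
Pham cannot reach Novak in two steps.
Endo reaches everyone (king).
Sato cannot reach Novak, Pham in two steps.
Quon cannot reach Rao, Novak in two steps.
Wren reaches everyone (king).
Silva reaches everyone (king).
Kings: Novak, Abara, Endo, Wren, Silva — 5.

5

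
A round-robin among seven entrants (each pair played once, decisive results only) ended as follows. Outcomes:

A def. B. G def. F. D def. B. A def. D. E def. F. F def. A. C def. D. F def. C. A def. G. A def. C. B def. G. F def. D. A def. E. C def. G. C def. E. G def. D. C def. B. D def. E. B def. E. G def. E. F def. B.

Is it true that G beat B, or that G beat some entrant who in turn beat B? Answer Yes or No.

G did not beat B directly.
G beat D, E, F. Of those, D beat B.

Yes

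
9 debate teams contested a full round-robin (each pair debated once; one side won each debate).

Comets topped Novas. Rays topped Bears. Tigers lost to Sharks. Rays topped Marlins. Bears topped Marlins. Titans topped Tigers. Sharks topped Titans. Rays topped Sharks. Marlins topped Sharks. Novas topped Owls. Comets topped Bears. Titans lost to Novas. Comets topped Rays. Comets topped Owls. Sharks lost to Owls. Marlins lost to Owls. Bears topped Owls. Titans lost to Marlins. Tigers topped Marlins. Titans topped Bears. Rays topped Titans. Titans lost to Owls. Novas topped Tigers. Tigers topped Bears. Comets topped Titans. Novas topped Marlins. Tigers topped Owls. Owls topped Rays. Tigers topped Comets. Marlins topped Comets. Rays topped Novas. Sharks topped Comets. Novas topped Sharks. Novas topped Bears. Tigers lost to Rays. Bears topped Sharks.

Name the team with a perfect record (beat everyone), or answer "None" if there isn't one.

Highest win total is Rays with 6 (out of 8 possible).
Rays lost to Owls, Comets, so no team went undefeated.

None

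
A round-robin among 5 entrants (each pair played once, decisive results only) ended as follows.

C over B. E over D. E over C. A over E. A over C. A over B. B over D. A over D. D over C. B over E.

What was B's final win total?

2

B's results: beat D, E; lost to A, C.
That is 2 wins.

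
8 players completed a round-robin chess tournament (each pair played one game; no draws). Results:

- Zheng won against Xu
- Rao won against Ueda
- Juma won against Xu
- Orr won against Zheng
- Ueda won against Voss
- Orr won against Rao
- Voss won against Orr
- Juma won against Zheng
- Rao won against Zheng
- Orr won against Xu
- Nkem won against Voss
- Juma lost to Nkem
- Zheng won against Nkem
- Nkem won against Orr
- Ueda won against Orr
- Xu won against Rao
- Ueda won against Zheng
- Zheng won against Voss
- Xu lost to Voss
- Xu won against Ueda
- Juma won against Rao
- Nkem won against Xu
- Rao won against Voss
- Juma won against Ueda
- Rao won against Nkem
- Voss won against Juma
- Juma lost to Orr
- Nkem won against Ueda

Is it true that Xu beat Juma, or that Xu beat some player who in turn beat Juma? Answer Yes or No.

No

Xu did not beat Juma directly.
Xu beat Ueda, Rao, but each of them lost to Juma. No two-step path.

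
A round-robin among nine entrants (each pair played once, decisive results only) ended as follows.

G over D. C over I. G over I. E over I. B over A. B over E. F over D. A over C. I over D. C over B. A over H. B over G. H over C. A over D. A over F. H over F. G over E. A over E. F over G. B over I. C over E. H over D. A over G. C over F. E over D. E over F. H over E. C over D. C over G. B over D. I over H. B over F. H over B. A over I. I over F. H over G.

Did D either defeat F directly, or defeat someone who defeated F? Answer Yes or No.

No

D did not beat F directly.
D beat no one, so there is no intermediate entrant.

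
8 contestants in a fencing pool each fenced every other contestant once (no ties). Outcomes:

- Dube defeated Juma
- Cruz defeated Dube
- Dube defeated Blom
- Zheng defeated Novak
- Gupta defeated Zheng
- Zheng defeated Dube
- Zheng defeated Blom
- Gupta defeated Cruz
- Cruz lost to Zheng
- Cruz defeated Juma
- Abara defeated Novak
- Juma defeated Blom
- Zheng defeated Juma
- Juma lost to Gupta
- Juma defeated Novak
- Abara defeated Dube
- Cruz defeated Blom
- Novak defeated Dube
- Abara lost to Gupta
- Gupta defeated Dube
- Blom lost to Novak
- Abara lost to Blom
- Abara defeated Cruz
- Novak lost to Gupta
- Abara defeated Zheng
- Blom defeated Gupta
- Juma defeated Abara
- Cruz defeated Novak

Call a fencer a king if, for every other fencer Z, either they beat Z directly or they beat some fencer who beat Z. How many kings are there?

Dube cannot reach Zheng, Cruz in two steps.
Juma reaches everyone (king).
Abara cannot reach Gupta in two steps.
Zheng reaches everyone (king).
Novak cannot reach Zheng, Cruz in two steps.
Cruz cannot reach Zheng in two steps.
Gupta reaches everyone (king).
Blom reaches everyone (king).
Kings: Juma, Zheng, Gupta, Blom — 4.

4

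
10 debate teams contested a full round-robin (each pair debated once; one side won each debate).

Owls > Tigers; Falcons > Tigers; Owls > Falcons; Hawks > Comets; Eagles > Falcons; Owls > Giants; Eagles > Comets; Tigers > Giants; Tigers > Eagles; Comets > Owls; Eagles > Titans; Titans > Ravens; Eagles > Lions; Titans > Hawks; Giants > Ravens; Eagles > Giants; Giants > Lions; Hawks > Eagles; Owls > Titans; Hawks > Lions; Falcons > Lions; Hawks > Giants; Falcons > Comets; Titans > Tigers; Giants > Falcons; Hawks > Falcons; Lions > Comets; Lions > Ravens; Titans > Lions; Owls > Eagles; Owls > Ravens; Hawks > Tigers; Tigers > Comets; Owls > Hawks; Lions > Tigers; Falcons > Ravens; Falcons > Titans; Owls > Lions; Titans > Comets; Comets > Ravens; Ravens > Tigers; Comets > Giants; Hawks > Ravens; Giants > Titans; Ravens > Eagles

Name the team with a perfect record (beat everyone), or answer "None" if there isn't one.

None

Highest win total is Owls with 8 (out of 9 possible).
Owls lost to Comets, so no team went undefeated.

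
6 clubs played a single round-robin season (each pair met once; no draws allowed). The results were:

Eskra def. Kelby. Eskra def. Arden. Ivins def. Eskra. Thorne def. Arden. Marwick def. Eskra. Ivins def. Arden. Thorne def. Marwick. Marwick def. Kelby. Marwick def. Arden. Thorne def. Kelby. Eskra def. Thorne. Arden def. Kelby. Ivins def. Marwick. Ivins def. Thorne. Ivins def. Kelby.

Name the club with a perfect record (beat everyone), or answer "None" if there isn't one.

Ivins has 5 wins out of 5 opponents — a perfect record.

Ivins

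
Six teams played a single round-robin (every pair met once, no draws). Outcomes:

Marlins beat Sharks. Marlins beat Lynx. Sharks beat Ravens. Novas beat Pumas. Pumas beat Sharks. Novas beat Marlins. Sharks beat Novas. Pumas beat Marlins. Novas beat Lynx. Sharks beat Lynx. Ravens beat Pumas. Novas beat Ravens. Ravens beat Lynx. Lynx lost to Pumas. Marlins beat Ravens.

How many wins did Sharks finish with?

Sharks' results: beat Lynx, Ravens, Novas; lost to Pumas, Marlins.
That is 3 wins.

3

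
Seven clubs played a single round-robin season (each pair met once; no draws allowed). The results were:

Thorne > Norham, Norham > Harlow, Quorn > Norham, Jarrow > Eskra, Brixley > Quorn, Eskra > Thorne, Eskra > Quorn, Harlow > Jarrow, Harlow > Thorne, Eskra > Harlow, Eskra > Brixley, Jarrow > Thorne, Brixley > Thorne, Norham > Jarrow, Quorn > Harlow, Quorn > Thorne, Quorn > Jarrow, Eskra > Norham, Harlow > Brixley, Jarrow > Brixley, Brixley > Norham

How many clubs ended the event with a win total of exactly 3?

Win totals: Thorne 1, Quorn 4, Jarrow 3, Norham 2, Brixley 3, Harlow 3, Eskra 5.
Exactly 3: Jarrow, Brixley, Harlow — 3 clubs.

3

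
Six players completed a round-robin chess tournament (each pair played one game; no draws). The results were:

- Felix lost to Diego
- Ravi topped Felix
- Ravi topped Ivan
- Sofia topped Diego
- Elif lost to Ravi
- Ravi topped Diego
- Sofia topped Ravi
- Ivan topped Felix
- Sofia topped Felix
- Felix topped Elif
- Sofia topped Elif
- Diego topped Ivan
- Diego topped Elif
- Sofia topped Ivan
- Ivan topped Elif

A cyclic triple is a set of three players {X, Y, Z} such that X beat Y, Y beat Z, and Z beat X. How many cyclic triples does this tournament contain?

0

Of the C(6,3) = 20 triples, the cyclic ones are: none.
That is 0.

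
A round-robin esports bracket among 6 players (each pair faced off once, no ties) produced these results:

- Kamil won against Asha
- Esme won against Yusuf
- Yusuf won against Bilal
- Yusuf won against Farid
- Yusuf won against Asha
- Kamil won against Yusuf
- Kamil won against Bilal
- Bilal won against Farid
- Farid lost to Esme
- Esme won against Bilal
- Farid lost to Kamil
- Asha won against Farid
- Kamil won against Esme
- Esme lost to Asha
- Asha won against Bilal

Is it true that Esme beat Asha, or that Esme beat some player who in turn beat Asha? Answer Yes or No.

Yes

Esme did not beat Asha directly.
Esme beat Bilal, Farid, Yusuf. Of those, Yusuf beat Asha.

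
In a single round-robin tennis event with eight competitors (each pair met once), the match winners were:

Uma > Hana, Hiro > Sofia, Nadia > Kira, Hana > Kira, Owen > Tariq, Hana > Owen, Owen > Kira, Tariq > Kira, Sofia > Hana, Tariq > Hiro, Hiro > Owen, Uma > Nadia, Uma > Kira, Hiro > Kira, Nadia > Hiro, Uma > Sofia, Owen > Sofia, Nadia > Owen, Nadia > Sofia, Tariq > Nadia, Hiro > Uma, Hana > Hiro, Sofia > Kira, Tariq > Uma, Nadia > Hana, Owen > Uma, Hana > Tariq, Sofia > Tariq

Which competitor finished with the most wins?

Win totals: Nadia 5, Hana 4, Sofia 3, Kira 0, Uma 4, Hiro 4, Tariq 4, Owen 4.
Nadia leads with 5 wins (next highest: 4).

Nadia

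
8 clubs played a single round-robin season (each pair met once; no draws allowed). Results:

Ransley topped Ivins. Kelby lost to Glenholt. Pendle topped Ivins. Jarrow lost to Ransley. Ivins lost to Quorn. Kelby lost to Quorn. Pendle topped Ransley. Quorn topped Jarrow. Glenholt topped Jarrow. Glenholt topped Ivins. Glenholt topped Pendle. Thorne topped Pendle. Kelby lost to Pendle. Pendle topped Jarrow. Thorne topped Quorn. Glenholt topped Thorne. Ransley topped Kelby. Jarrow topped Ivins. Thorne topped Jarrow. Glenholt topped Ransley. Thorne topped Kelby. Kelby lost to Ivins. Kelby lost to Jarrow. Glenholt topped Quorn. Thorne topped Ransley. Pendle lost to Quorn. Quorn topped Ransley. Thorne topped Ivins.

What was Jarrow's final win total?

Jarrow's results: beat Ivins, Kelby; lost to Thorne, Glenholt, Pendle, Ransley, Quorn.
That is 2 wins.

2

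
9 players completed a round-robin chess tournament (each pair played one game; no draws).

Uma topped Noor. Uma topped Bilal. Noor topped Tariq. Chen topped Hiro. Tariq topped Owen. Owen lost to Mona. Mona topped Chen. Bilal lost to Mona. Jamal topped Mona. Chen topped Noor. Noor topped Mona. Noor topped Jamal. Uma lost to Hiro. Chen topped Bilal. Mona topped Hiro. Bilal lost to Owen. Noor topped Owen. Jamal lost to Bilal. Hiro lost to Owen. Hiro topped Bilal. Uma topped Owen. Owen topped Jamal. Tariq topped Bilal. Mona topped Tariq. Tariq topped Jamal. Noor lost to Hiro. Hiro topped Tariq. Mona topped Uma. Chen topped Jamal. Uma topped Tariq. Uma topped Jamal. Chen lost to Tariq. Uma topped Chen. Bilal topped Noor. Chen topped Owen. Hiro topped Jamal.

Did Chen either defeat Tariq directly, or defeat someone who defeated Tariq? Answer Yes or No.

Chen did not beat Tariq directly.
Chen beat Hiro, Jamal, Owen, Noor, Bilal. Of those, Hiro beat Tariq.

Yes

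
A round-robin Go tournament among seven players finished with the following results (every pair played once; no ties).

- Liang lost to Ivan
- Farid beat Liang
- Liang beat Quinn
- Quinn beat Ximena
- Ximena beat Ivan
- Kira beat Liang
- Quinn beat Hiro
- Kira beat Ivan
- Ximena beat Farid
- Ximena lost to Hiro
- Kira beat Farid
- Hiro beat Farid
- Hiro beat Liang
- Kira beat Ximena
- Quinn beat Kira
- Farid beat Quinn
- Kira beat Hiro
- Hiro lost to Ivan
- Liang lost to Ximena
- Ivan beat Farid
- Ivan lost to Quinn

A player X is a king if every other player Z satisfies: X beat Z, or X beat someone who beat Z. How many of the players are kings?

Liang cannot reach Farid in two steps.
Hiro cannot reach Kira in two steps.
Quinn reaches everyone (king).
Farid reaches everyone (king).
Ivan cannot reach Kira in two steps.
Ximena cannot reach Kira in two steps.
Kira reaches everyone (king).
Kings: Quinn, Farid, Kira — 3.

3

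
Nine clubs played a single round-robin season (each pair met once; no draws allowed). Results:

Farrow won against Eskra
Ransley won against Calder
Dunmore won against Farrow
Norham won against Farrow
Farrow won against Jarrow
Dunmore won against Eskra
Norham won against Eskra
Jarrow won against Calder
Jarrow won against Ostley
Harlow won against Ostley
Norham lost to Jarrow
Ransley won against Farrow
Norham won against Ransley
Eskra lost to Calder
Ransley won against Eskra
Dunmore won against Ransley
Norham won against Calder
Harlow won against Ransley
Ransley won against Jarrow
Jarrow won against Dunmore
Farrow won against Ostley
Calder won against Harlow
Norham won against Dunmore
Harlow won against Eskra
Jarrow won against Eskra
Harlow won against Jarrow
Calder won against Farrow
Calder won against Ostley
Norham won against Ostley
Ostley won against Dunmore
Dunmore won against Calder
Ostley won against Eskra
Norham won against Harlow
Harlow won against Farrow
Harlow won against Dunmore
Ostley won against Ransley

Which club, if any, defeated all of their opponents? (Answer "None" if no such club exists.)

None

Highest win total is Norham with 7 (out of 8 possible).
Norham lost to Jarrow, so no club went undefeated.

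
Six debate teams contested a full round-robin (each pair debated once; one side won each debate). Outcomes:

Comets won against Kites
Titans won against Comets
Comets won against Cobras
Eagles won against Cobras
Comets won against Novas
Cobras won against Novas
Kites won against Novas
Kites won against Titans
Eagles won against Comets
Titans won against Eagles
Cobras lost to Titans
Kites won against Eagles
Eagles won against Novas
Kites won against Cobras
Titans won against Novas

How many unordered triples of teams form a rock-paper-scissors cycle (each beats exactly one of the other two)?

2

Win totals: Novas 0, Comets 3, Eagles 3, Kites 4, Titans 4, Cobras 1.
A team with w wins dominates both others in C(w,2) triples; summing gives 0 + 3 + 3 + 6 + 6 + 0 = 18 transitive triples.
Total triples C(6,3) = 20, so cyclic triples = 20 − 18 = 2.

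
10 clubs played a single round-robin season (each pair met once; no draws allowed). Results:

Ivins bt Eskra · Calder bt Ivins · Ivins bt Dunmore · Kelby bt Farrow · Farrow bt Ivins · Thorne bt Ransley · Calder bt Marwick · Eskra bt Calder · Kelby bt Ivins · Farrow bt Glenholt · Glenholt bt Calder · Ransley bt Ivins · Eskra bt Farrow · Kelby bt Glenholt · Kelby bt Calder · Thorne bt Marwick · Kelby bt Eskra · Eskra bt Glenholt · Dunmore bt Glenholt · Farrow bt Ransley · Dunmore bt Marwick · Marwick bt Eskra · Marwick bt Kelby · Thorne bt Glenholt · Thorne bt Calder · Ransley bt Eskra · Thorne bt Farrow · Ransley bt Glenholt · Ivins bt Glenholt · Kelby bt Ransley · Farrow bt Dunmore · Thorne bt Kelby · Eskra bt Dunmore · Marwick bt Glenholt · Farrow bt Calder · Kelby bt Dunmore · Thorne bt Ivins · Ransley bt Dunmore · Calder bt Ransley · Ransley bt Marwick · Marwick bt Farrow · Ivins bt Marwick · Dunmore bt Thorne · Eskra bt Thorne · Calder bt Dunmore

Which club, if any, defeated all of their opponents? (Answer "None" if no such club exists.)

None

Highest win total is Thorne with 7 (out of 9 possible).
Thorne lost to Eskra, Dunmore, so no club went undefeated.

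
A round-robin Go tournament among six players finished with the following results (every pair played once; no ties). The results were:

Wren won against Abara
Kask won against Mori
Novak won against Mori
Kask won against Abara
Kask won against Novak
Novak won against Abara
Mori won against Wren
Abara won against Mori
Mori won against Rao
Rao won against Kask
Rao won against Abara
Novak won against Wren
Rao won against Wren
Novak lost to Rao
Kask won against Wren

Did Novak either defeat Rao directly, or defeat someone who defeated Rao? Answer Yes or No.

Yes

Novak did not beat Rao directly.
Novak beat Mori, Wren, Abara. Of those, Mori beat Rao.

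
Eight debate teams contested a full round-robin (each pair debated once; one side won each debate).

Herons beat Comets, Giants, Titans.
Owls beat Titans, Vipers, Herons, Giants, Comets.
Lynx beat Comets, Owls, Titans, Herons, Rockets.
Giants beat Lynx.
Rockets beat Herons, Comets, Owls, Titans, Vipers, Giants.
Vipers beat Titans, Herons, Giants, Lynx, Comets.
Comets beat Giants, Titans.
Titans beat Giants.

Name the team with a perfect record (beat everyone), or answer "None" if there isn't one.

None

Highest win total is Rockets with 6 (out of 7 possible).
Rockets lost to Lynx, so no team went undefeated.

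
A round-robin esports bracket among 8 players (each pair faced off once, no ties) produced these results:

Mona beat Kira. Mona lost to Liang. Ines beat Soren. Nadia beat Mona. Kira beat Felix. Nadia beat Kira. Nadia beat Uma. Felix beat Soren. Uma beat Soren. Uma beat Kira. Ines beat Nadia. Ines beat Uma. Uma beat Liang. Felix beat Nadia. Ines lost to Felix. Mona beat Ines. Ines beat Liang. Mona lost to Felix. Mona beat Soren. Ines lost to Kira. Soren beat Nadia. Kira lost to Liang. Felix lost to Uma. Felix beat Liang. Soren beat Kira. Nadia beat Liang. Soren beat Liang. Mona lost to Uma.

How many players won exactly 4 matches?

Win totals: Soren 3, Kira 2, Uma 5, Liang 2, Mona 3, Felix 5, Nadia 4, Ines 4.
Exactly 4: Nadia, Ines — 2 players.

2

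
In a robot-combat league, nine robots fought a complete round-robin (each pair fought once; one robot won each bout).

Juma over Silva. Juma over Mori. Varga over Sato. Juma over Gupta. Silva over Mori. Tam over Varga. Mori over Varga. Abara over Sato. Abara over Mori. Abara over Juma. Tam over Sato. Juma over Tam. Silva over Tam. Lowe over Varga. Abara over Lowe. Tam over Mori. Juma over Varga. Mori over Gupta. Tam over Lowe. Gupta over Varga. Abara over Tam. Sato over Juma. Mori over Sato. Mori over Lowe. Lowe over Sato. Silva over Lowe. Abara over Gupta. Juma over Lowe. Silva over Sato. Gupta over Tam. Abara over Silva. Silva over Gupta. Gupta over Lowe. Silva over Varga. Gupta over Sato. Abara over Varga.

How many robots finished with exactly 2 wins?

1

Win totals: Sato 1, Gupta 4, Juma 6, Silva 6, Mori 4, Tam 4, Varga 1, Abara 8, Lowe 2.
Exactly 2: Lowe — 1 robot.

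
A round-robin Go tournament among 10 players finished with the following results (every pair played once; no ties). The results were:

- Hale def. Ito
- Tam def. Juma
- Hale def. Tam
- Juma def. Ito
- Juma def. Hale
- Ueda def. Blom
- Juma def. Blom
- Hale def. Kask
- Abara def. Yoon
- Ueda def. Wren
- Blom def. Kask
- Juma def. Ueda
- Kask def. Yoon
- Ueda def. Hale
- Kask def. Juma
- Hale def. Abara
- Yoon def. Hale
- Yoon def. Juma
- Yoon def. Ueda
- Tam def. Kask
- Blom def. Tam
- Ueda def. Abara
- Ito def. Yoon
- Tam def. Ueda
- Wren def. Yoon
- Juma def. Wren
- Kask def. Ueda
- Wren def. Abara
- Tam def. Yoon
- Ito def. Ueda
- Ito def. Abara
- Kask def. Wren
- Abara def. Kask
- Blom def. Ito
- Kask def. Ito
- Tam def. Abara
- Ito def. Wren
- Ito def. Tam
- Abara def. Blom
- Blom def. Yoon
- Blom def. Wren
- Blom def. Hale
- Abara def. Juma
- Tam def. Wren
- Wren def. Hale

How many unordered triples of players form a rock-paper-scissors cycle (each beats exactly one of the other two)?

36

Win totals: Hale 4, Wren 3, Ueda 4, Yoon 3, Blom 6, Juma 5, Kask 5, Ito 5, Tam 6, Abara 4.
A player with w wins dominates both others in C(w,2) triples; summing gives 6 + 3 + 6 + 3 + 15 + 10 + 10 + 10 + 15 + 6 = 84 transitive triples.
Total triples C(10,3) = 120, so cyclic triples = 120 − 84 = 36.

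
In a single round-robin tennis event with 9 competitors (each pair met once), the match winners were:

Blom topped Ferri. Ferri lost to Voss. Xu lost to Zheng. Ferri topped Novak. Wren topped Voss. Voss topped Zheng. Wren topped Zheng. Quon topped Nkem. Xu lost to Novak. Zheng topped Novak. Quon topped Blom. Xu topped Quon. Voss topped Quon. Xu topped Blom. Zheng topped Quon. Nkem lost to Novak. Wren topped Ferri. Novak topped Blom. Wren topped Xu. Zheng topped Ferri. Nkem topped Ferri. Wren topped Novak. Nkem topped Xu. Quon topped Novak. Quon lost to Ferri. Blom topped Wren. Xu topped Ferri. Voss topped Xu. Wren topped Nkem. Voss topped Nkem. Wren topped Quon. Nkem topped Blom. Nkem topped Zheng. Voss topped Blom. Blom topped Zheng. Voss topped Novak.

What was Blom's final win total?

3

Blom's results: beat Ferri, Wren, Zheng; lost to Novak, Voss, Xu, Nkem, Quon.
That is 3 wins.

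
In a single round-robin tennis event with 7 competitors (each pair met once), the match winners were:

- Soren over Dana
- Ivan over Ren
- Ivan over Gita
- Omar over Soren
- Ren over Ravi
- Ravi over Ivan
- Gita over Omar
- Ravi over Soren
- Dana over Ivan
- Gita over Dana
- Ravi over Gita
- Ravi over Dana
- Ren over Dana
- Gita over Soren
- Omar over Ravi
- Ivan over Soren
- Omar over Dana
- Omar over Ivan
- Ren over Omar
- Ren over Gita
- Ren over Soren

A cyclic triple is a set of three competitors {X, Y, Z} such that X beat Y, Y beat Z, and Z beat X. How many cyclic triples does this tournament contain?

Win totals: Dana 1, Ren 5, Omar 4, Soren 1, Ivan 3, Gita 3, Ravi 4.
A competitor with w wins dominates both others in C(w,2) triples; summing gives 0 + 10 + 6 + 0 + 3 + 3 + 6 = 28 transitive triples.
Total triples C(7,3) = 35, so cyclic triples = 35 − 28 = 7.

7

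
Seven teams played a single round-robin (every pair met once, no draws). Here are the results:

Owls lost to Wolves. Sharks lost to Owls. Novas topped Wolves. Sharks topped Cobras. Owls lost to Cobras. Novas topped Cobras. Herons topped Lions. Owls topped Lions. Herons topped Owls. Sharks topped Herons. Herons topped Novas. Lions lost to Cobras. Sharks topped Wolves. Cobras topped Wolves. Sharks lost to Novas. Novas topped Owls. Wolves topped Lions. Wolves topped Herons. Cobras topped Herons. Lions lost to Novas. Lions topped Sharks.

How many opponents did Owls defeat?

2

Owls' results: beat Lions, Sharks; lost to Wolves, Cobras, Novas, Herons.
That is 2 wins.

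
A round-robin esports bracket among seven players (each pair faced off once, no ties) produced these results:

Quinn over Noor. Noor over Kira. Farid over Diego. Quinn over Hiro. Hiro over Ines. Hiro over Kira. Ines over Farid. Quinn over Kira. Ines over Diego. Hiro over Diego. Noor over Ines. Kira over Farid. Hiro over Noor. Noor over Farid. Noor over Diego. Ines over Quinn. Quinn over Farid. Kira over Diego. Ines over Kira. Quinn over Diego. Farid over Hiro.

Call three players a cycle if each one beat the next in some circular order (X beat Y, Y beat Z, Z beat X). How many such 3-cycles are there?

5

Win totals: Ines 4, Kira 2, Farid 2, Noor 4, Quinn 5, Diego 0, Hiro 4.
A player with w wins dominates both others in C(w,2) triples; summing gives 6 + 1 + 1 + 6 + 10 + 0 + 6 = 30 transitive triples.
Total triples C(7,3) = 35, so cyclic triples = 35 − 30 = 5.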